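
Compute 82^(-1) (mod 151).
Since 151 is prime, by Fermat 82^(-1) ≡ 82^{149} ≡ 35 (mod 151). Verify: 82 × 35 = 2870 ≡ 1 (mod 151)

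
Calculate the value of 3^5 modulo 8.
By repeated squaring mod 8: 3^{1}≡3, 3^{2}≡1, 3^{4}≡1. Then 3^{5} = 3^{4+1} ≡ 1 × 3 ≡ 3 mod 8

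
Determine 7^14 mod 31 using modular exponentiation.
By repeated squaring (mod 31): 7^{1}≡7, 7^{2}≡18, 7^{4}≡14, 7^{8}≡10. Then 7^{14} = 7^{8+4+2} ≡ 10 × 14 × 18 ≡ 9 (mod 31)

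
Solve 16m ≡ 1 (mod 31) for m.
Since 31 is prime, by Fermat 16^(-1) ≡ 16^{29} ≡ 2 (mod 31). Verify: 16 × 2 = 32 ≡ 1 (mod 31)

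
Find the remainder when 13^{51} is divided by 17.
By Fermat: 13^{16} ≡ 1 mod 17. 51 = 3×16 + 3. So 13^{51} ≡ 13^{3} ≡ 4 mod 17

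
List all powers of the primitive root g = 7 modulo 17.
7^1, 7^2, ..., 7^{16} mod 17: [7, 15, 3, 4, 11, 9, 12, 16, 10, 2, 14, 13, 6, 8, 5, 1]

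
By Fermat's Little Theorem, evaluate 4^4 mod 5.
By Fermat's Little Theorem, 4^{4} ≡ 1 (mod 5) since 5 is prime and gcd(4, 5) = 1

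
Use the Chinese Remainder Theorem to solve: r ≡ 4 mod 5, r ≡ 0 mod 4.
M = 5 × 4 = 20. M₁ = 4, y₁ ≡ 4 mod 5. M₂ = 5, y₂ ≡ 1 mod 4. r = 4×4×4 + 0×5×1 ≡ 4 mod 20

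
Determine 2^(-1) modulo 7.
Since 7 is prime, by Fermat 2^(-1) ≡ 2^{5} ≡ 4 (mod 7). Verify: 2 × 4 = 8 ≡ 1 (mod 7)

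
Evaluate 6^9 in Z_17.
By repeated squaring mod 17: 6^{1}≡6, 6^{2}≡2, 6^{4}≡4, 6^{8}≡16. Then 6^{9} = 6^{8+1} ≡ 16 × 6 ≡ 11 mod 17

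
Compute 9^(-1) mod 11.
Since 11 is prime, by Fermat 9^(-1) ≡ 9^{9} ≡ 5 mod 11. Verify: 9 × 5 = 45 ≡ 1 mod 11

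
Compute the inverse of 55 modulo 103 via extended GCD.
Extended GCD: 55(15) + 103(-8) = 1. So 55^(-1) ≡ 15 mod 103. Verify: 55 × 15 = 825 ≡ 1 mod 103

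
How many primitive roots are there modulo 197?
Number of primitive roots mod 197 = φ(p-1) = φ(196) = 84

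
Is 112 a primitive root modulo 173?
ord_173(112) divides 172. For each prime q|172: 112^{86}≡172, 112^{4}≡132, none ≡ 1. So 112 has order 172 and is a primitive root mod 173.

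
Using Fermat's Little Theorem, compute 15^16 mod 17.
By Fermat's Little Theorem, 15^{16} ≡ 1 (mod 17) since 17 is prime and gcd(15, 17) = 1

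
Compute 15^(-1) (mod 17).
Since 17 is prime, by Fermat 15^(-1) ≡ 15^{15} ≡ 8 (mod 17). Verify: 15 × 8 = 120 ≡ 1 (mod 17)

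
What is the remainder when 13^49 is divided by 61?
By repeated squaring mod 61: 13^{1}≡13, 13^{2}≡47, 13^{4}≡13, 13^{8}≡47, 13^{16}≡13, 13^{32}≡47. Then 13^{49} = 13^{32+16+1} ≡ 47 × 13 × 13 ≡ 13 mod 61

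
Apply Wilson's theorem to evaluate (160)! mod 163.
(162)! = (160)! × (161) × (162) ≡ -1 mod 163. So (160)! ≡ -1 × [(162)(161)]^(-1) ≡ 81 mod 163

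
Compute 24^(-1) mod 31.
Since 31 is prime, by Fermat 24^(-1) ≡ 24^{29} ≡ 22 mod 31. Verify: 24 × 22 = 528 ≡ 1 mod 31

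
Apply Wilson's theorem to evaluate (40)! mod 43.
(42)! = (40)! × (41) × (42) ≡ -1 (mod 43). So (40)! ≡ -1 × [(42)(41)]^(-1) ≡ 21 (mod 43)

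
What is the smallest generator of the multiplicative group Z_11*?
g = 2. Powers: [2, 4, 8, 5, 10, 9, 7, 3, 6, 1] generates all 10 non-zero residues.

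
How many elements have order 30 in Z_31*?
There are φ(31-1) = φ(30) = 8 primitive roots modulo 31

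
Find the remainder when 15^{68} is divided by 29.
By Fermat: 15^{28} ≡ 1 (mod 29). 68 = 2×28 + 12. So 15^{68} ≡ 15^{12} ≡ 25 (mod 29)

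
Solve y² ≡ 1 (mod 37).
The square roots of 1 mod 37 are 1 and 36. Verify: 1² = 1 ≡ 1 (mod 37)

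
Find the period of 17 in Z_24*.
Powers of 17 mod 24: 17^1≡17, 17^2≡1. ord_24(17) = 2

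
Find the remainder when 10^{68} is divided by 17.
By Fermat: 10^{16} ≡ 1 (mod 17). 68 = 4×16 + 4. So 10^{68} ≡ 10^{4} ≡ 4 (mod 17)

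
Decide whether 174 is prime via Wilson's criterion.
(173)! mod 174 = 0. Since 0 ≢ -1 mod 174, 174 is not prime.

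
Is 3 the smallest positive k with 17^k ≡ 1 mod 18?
Powers of 17 mod 18: 17^1≡17, 17^2≡1. Already 17^2≡1, so the order is 2 < 3. No, the actual order is 2.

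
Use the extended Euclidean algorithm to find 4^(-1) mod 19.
Extended GCD: 4(5) + 19(-1) = 1. So 4^(-1) ≡ 5 (mod 19). Verify: 4 × 5 = 20 ≡ 1 (mod 19)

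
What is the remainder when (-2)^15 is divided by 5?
Using Fermat: (-2)^{4} ≡ 1 mod 5. 15 ≡ 3 mod 4. So (-2)^{15} ≡ (-2)^{3} ≡ 2 mod 5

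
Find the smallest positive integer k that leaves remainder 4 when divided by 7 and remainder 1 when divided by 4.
M = 7 × 4 = 28. M₁ = 4, y₁ ≡ 2 mod 7. M₂ = 7, y₂ ≡ 3 mod 4. k = 4×4×2 + 1×7×3 ≡ 25 mod 28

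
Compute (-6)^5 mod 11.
By repeated squaring (mod 11): (-6)^{1}≡5, (-6)^{2}≡3, (-6)^{4}≡9. Then (-6)^{5} = (-6)^{4+1} ≡ 9 × 5 ≡ 1 (mod 11)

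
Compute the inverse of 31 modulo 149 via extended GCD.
Extended GCD: 31(-24) + 149(5) = 1. So 31^(-1) ≡ -24 ≡ 125 mod 149. Verify: 31 × 125 = 3875 ≡ 1 mod 149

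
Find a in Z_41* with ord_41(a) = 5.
10 has order 5 mod 41 since 10^{5} ≡ 1 mod 41 and no smaller power works.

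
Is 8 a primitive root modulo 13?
8^{4} ≡ 1 mod 13 and 4 < 12, so ord_13(8) = 4 ≠ 12 and 8 is not a primitive root.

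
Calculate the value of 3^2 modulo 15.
3^{2} = 9 ≡ 9 (mod 15)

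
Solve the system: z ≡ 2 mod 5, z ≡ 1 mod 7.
M = 5 × 7 = 35. M₁ = 7, y₁ ≡ 3 mod 5. M₂ = 5, y₂ ≡ 3 mod 7. z = 2×7×3 + 1×5×3 ≡ 22 mod 35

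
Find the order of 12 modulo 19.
Powers of 12 mod 19: 12^1≡12, 12^2≡11, 12^3≡18, 12^4≡7, 12^5≡8, 12^6≡1. Order = 6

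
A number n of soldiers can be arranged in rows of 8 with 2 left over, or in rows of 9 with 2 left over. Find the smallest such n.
M = 8 × 9 = 72. M₁ = 9, y₁ ≡ 1 (mod 8). M₂ = 8, y₂ ≡ 8 (mod 9). n = 2×9×1 + 2×8×8 ≡ 2 (mod 72)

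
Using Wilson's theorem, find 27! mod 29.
(28)! = (27)! × (28) ≡ -1 (mod 29). So (27)! ≡ -1 × (28)^(-1) ≡ (-1)×(-1) = 1 (mod 29)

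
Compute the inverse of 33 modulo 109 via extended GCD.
Extended GCD: 33(-33) + 109(10) = 1. So 33^(-1) ≡ -33 ≡ 76 mod 109. Verify: 33 × 76 = 2508 ≡ 1 mod 109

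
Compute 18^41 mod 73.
By repeated squaring mod 73: 18^{1}≡18, 18^{2}≡32, 18^{4}≡2, 18^{8}≡4, 18^{16}≡16, 18^{32}≡37. Then 18^{41} = 18^{32+8+1} ≡ 37 × 4 × 18 ≡ 36 mod 73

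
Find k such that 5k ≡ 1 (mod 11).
Since 11 is prime, by Fermat 5^(-1) ≡ 5^{9} ≡ 9 (mod 11). Verify: 5 × 9 = 45 ≡ 1 (mod 11)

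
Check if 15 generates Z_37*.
ord_37(15) divides 36. For each prime q|36: 15^{18}≡36, 15^{12}≡26, none ≡ 1. So 15 has order 36 and is a primitive root mod 37.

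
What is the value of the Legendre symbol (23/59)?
(23/59) = 23^{29} mod 59 = -1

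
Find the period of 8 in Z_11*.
Powers of 8 mod 11: 8^1≡8, 8^2≡9, 8^3≡6, 8^4≡4, 8^5≡10, 8^6≡3, 8^7≡2, 8^8≡5, 8^9≡7, 8^10≡1. ord_11(8) = 10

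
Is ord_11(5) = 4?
Powers of 5 mod 11: 5^1≡5, 5^2≡3, 5^3≡4, 5^4≡9, 5^5≡1. 5^4≡9≢1, so ord ≠ 4. No, the actual order is 5.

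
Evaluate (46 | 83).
(46/83) = 46^{41} mod 83 = -1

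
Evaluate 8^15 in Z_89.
By repeated squaring mod 89: 8^{1}≡8, 8^{2}≡64, 8^{4}≡2, 8^{8}≡4. Then 8^{15} = 8^{8+4+2+1} ≡ 4 × 2 × 64 × 8 ≡ 2 mod 89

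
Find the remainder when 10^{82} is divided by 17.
By Fermat: 10^{16} ≡ 1 mod 17. 82 = 5×16 + 2. So 10^{82} ≡ 10^{2} ≡ 15 mod 17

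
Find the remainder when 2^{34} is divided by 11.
By Fermat: 2^{10} ≡ 1 mod 11. 34 = 3×10 + 4. So 2^{34} ≡ 2^{4} ≡ 5 mod 11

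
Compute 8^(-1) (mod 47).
Since 47 is prime, by Fermat 8^(-1) ≡ 8^{45} ≡ 6 (mod 47). Verify: 8 × 6 = 48 ≡ 1 (mod 47)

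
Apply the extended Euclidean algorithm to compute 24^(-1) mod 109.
Extended GCD: 24(50) + 109(-11) = 1. So 24^(-1) ≡ 50 (mod 109). Verify: 24 × 50 = 1200 ≡ 1 (mod 109)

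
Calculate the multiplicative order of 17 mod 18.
Powers of 17 mod 18: 17^1≡17, 17^2≡1. So the order of 17 is 2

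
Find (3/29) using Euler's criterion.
(3/29) = 3^{14} mod 29 = -1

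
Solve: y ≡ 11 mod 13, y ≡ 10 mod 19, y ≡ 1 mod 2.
M = 13 × 19 × 2 = 494. M₁ = 38, y₁ ≡ 12 mod 13. M₂ = 26, y₂ ≡ 11 mod 19. M₃ = 247, y₃ ≡ 1 mod 2. y = 11×38×12 + 10×26×11 + 1×247×1 ≡ 219 mod 494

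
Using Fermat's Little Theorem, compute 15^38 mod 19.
By Fermat: 15^{18} ≡ 1 mod 19. 38 = 2×18 + 2. So 15^{38} ≡ 15^{2} ≡ 16 mod 19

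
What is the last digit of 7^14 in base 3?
Using Fermat: 7^{2} ≡ 1 (mod 3). 14 ≡ 0 (mod 2). So 7^{14} ≡ 7^{0} ≡ 1 (mod 3)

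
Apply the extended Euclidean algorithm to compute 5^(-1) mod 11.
Extended GCD: 5(-2) + 11(1) = 1. So 5^(-1) ≡ -2 ≡ 9 mod 11. Verify: 5 × 9 = 45 ≡ 1 mod 11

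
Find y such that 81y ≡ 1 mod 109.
Since 109 is prime, by Fermat 81^(-1) ≡ 81^{107} ≡ 35 mod 109. Verify: 81 × 35 = 2835 ≡ 1 mod 109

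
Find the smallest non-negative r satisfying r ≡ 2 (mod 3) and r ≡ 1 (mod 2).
M = 3 × 2 = 6. M₁ = 2, y₁ ≡ 2 (mod 3). M₂ = 3, y₂ ≡ 1 (mod 2). r = 2×2×2 + 1×3×1 ≡ 5 (mod 6)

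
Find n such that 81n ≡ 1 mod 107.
Since 107 is prime, by Fermat 81^(-1) ≡ 81^{105} ≡ 37 mod 107. Verify: 81 × 37 = 2997 ≡ 1 mod 107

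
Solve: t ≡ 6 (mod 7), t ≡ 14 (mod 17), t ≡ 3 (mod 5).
M = 7 × 17 × 5 = 595. M₁ = 85, y₁ ≡ 1 (mod 7). M₂ = 35, y₂ ≡ 1 (mod 17). M₃ = 119, y₃ ≡ 4 (mod 5). t = 6×85×1 + 14×35×1 + 3×119×4 ≡ 48 (mod 595)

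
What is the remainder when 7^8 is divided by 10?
By repeated squaring (mod 10): 7^{1}≡7, 7^{2}≡9, 7^{4}≡1, 7^{8}≡1. So 7^{8} ≡ 1 (mod 10)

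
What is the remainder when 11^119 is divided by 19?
Using Fermat: 11^{18} ≡ 1 mod 19. 119 ≡ 11 mod 18. So 11^{119} ≡ 11^{11} ≡ 7 mod 19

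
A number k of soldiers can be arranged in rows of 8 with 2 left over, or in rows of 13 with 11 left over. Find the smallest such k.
M = 8 × 13 = 104. M₁ = 13, y₁ ≡ 5 mod 8. M₂ = 8, y₂ ≡ 5 mod 13. k = 2×13×5 + 11×8×5 ≡ 50 mod 104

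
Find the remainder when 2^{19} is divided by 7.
By Fermat: 2^{6} ≡ 1 (mod 7). 19 = 3×6 + 1. So 2^{19} ≡ 2^{1} ≡ 2 (mod 7)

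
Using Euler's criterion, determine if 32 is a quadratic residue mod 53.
By Euler's criterion: 32^{26} ≡ 52 mod 53. Since this equals -1 (≡ 52), 32 is not a QR.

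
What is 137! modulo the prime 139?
(138)! = (137)! × (138) ≡ -1 mod 139. So (137)! ≡ -1 × (138)^(-1) ≡ (-1)×(-1) = 1 mod 139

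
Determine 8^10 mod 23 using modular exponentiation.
By repeated squaring (mod 23): 8^{1}≡8, 8^{2}≡18, 8^{4}≡2, 8^{8}≡4. Then 8^{10} = 8^{8+2} ≡ 4 × 18 ≡ 3 (mod 23)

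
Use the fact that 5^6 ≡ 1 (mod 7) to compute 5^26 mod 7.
By Fermat: 5^{6} ≡ 1 (mod 7). 26 = 4×6 + 2. So 5^{26} ≡ 5^{2} ≡ 4 (mod 7)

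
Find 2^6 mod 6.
By repeated squaring mod 6: 2^{1}≡2, 2^{2}≡4, 2^{4}≡4. Then 2^{6} = 2^{4+2} ≡ 4 × 4 ≡ 4 mod 6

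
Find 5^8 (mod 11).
By repeated squaring (mod 11): 5^{1}≡5, 5^{2}≡3, 5^{4}≡9, 5^{8}≡4. So 5^{8} ≡ 4 (mod 11)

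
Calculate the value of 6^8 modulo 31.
By repeated squaring mod 31: 6^{1}≡6, 6^{2}≡5, 6^{4}≡25, 6^{8}≡5. So 6^{8} ≡ 5 mod 31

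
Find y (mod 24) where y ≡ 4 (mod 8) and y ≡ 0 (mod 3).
M = 8 × 3 = 24. M₁ = 3, y₁ ≡ 3 (mod 8). M₂ = 8, y₂ ≡ 2 (mod 3). y = 4×3×3 + 0×8×2 ≡ 12 (mod 24)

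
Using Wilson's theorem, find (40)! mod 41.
By Wilson's theorem, (40)! ≡ -1 ≡ 40 (mod 41)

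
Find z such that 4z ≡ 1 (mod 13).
Since 13 is prime, by Fermat 4^(-1) ≡ 4^{11} ≡ 10 (mod 13). Verify: 4 × 10 = 40 ≡ 1 (mod 13)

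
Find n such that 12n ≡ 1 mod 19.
Since 19 is prime, by Fermat 12^(-1) ≡ 12^{17} ≡ 8 mod 19. Verify: 12 × 8 = 96 ≡ 1 mod 19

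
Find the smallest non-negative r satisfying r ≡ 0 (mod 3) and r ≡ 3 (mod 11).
M = 3 × 11 = 33. M₁ = 11, y₁ ≡ 2 (mod 3). M₂ = 3, y₂ ≡ 4 (mod 11). r = 0×11×2 + 3×3×4 ≡ 3 (mod 33)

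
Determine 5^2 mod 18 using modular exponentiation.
5^{2} = 25 ≡ 7 mod 18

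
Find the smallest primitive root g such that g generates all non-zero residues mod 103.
g = 5. For each prime q|102: 5^{51}≡102, 5^{34}≡56, 5^{6}≡72, none ≡ 1, so ord_103(5) = 102 and 5 is a primitive root.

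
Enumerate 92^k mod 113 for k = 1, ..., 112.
92^1, 92^2, ..., 92^{112} mod 113: [92, 102, 5, 8, 58, 25, 40, 64, 12, 87, 94, 60, 96, 18, 74, 28, 90, 31, 27, 111, 42, 22, 103, 97, 110, 63, 33, 98, 89, 52, 38, 106, 34, 77, 78, 57, 46, 51, 59, 4, 29, 69, 20, 32, 6, 100, 47, 30, 48, 9, 37, 14, 45, 72, 70, 112, 21, 11, 108, 105, 55, 88, 73, 49, 101, 26, 19, 53, 17, 95, 39, 85, 23, 82, 86, 2, 71, 91, 10, 16, 3, 50, 80, 15, 24, 61, 75, 7, 79, 36, 35, 56, 67, 62, 54, 109, 84, 44, 93, 81, 107, 13, 66, 83, 65, 104, 76, 99, 68, 41, 43, 1]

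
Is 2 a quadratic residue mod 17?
By Euler's criterion: 2^{8} ≡ 1 (mod 17). Since this equals 1, 2 is a QR.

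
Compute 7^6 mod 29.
By repeated squaring (mod 29): 7^{1}≡7, 7^{2}≡20, 7^{4}≡23. Then 7^{6} = 7^{4+2} ≡ 23 × 20 ≡ 25 (mod 29)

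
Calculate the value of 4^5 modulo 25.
By repeated squaring mod 25: 4^{1}≡4, 4^{2}≡16, 4^{4}≡6. Then 4^{5} = 4^{4+1} ≡ 6 × 4 ≡ 24 mod 25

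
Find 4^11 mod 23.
By repeated squaring mod 23: 4^{1}≡4, 4^{2}≡16, 4^{4}≡3, 4^{8}≡9. Then 4^{11} = 4^{8+2+1} ≡ 9 × 16 × 4 ≡ 1 mod 23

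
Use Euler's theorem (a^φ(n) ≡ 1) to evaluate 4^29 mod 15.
By Euler: 4^{8} ≡ 1 (mod 15) since gcd(4, 15) = 1. 29 = 3×8 + 5. So 4^{29} ≡ 4^{5} ≡ 4 (mod 15)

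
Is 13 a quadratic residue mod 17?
By Euler's criterion: 13^{8} ≡ 1 (mod 17). Since this equals 1, 13 is a QR.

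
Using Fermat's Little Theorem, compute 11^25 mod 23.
By Fermat: 11^{22} ≡ 1 mod 23. So 11^{25} = 11^{22} · 11^{3} ≡ 11^{3} ≡ 20 mod 23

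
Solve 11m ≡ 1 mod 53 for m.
Since 53 is prime, by Fermat 11^(-1) ≡ 11^{51} ≡ 29 mod 53. Verify: 11 × 29 = 319 ≡ 1 mod 53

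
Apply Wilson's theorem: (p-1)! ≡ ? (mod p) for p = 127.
By Wilson's theorem, (126)! ≡ -1 ≡ 126 mod 127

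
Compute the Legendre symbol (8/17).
(8/17) = 8^{8} mod 17 = 1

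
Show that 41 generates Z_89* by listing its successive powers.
41^1, 41^2, ..., 41^{88} mod 89: [41, 79, 35, 11, 6, 68, 29, 32, 66, 36, 52, 85, 14, 40, 38, 45, 65, 84, 62, 50, 3, 34, 59, 16, 33, 18, 26, 87, 7, 20, 19, 67, 77, 42, 31, 25, 46, 17, 74, 8, 61, 9, 13, 88, 48, 10, 54, 78, 83, 21, 60, 57, 23, 53, 37, 4, 75, 49, 51, 44, 24, 5, 27, 39, 86, 55, 30, 73, 56, 71, 63, 2, 82, 69, 70, 22, 12, 47, 58, 64, 43, 72, 15, 81, 28, 80, 76, 1]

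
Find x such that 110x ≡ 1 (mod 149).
Since 149 is prime, by Fermat 110^(-1) ≡ 110^{147} ≡ 42 (mod 149). Verify: 110 × 42 = 4620 ≡ 1 (mod 149)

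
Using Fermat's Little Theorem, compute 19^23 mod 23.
By Fermat: 19^{22} ≡ 1 mod 23. So 19^{23} = 19^{22} · 19^{1} ≡ 19^{1} ≡ 19 mod 23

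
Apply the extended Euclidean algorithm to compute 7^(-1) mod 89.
Extended GCD: 7(-38) + 89(3) = 1. So 7^(-1) ≡ -38 ≡ 51 mod 89. Verify: 7 × 51 = 357 ≡ 1 mod 89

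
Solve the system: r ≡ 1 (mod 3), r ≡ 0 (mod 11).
M = 3 × 11 = 33. M₁ = 11, y₁ ≡ 2 (mod 3). M₂ = 3, y₂ ≡ 4 (mod 11). r = 1×11×2 + 0×3×4 ≡ 22 (mod 33)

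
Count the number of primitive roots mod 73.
There are φ(73-1) = φ(72) = 24 primitive roots modulo 73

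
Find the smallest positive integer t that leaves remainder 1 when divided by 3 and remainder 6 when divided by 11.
M = 3 × 11 = 33. M₁ = 11, y₁ ≡ 2 (mod 3). M₂ = 3, y₂ ≡ 4 (mod 11). t = 1×11×2 + 6×3×4 ≡ 28 (mod 33)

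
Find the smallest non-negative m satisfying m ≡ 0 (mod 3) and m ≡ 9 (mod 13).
M = 3 × 13 = 39. M₁ = 13, y₁ ≡ 1 (mod 3). M₂ = 3, y₂ ≡ 9 (mod 13). m = 0×13×1 + 9×3×9 ≡ 9 (mod 39)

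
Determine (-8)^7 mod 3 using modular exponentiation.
Using Fermat: (-8)^{2} ≡ 1 mod 3. 7 ≡ 1 mod 2. So (-8)^{7} ≡ (-8)^{1} ≡ 1 mod 3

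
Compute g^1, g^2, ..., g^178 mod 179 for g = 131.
131^1, 131^2, ..., 131^{178} mod 179: [131, 156, 30, 171, 26, 5, 118, 64, 150, 139, 130, 25, 53, 141, 34, 158, 113, 125, 86, 168, 170, 74, 28, 88, 72, 124, 134, 12, 140, 82, 2, 83, 133, 60, 163, 52, 10, 57, 128, 121, 99, 81, 50, 106, 103, 68, 137, 47, 71, 172, 157, 161, 148, 56, 176, 144, 69, 89, 24, 101, 164, 4, 166, 87, 120, 147, 104, 20, 114, 77, 63, 19, 162, 100, 33, 27, 136, 95, 94, 142, 165, 135, 143, 117, 112, 173, 109, 138, 178, 48, 23, 149, 8, 153, 174, 61, 115, 29, 40, 49, 154, 126, 38, 145, 21, 66, 54, 93, 11, 9, 105, 151, 91, 107, 55, 45, 167, 39, 97, 177, 96, 46, 119, 16, 127, 169, 122, 51, 58, 80, 98, 129, 73, 76, 111, 42, 132, 108, 7, 22, 18, 31, 123, 3, 35, 110, 90, 155, 78, 15, 175, 13, 92, 59, 32, 75, 159, 65, 102, 116, 160, 17, 79, 146, 152, 43, 84, 85, 37, 14, 44, 36, 62, 67, 6, 70, 41, 1]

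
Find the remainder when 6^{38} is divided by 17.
By Fermat: 6^{16} ≡ 1 (mod 17). 38 = 2×16 + 6. So 6^{38} ≡ 6^{6} ≡ 8 (mod 17)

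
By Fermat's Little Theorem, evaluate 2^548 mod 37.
By Fermat: 2^{36} ≡ 1 (mod 37). 548 ≡ 8 (mod 36). So 2^{548} ≡ 2^{8} ≡ 34 (mod 37)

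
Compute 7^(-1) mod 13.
Since 13 is prime, by Fermat 7^(-1) ≡ 7^{11} ≡ 2 mod 13. Verify: 7 × 2 = 14 ≡ 1 mod 13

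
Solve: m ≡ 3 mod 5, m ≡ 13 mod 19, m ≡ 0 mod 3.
M = 5 × 19 × 3 = 285. M₁ = 57, y₁ ≡ 3 mod 5. M₂ = 15, y₂ ≡ 14 mod 19. M₃ = 95, y₃ ≡ 2 mod 3. m = 3×57×3 + 13×15×14 + 0×95×2 ≡ 108 mod 285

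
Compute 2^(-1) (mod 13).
Since 13 is prime, by Fermat 2^(-1) ≡ 2^{11} ≡ 7 (mod 13). Verify: 2 × 7 = 14 ≡ 1 (mod 13)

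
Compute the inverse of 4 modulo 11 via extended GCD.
Extended GCD: 4(3) + 11(-1) = 1. So 4^(-1) ≡ 3 (mod 11). Verify: 4 × 3 = 12 ≡ 1 (mod 11)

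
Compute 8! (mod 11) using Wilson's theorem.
(10)! = (8)! × (9) × (10) ≡ -1 (mod 11). So (8)! ≡ -1 × [(10)(9)]^(-1) ≡ 5 (mod 11)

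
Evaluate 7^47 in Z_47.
Using Fermat: 7^{46} ≡ 1 mod 47. 47 ≡ 1 mod 46. So 7^{47} ≡ 7^{1} ≡ 7 mod 47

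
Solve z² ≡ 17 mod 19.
The square roots of 17 mod 19 are 6 and 13. Verify: 6² = 36 ≡ 17 mod 19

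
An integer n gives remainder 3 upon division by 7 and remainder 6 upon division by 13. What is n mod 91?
M = 7 × 13 = 91. M₁ = 13, y₁ ≡ 6 mod 7. M₂ = 7, y₂ ≡ 2 mod 13. n = 3×13×6 + 6×7×2 ≡ 45 mod 91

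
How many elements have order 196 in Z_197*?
A prime p has φ(p-1) primitive roots; here φ(196) = 84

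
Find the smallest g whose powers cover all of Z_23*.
g = 5. For each prime q|22: 5^{11}≡22, 5^{2}≡2, none ≡ 1, so ord_23(5) = 22 and 5 is a primitive root.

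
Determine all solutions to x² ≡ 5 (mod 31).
The square roots of 5 mod 31 are 25 and 6. Verify: 25² = 625 ≡ 5 (mod 31)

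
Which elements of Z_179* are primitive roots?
There are φ(178) = 88 primitive roots mod 179: {2, 6, 7, 8, 10, 11, 18, 21, 23, 24, 26, 28, 30, 32, 33, 34, 35, 37, 38, 40, 41, 44, 50, 53, 54, 55, 58, 62, 63, 69, 71, 72, 73, 78, 79, 84, 86, 90, 91, 92, 94, 96, 97, 98, 99, 102, 103, 104, 105, 109, 111, 112, 113, 114, 115, 118, 119, 120, 122, 123, 127, 128, 130, 131, 132, 133, 134, 136, 137, 140, 143, 148, 150, 152, 154, 157, 159, 160, 162, 163, 164, 165, 166, 167, 170, 174, 175, 176}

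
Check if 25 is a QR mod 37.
By Euler's criterion: 25^{18} ≡ 1 (mod 37). Since this equals 1, 25 is a QR.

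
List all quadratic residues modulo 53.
QRs mod 53: {1, 4, 6, 7, 9, 10, 11, 13, 15, 16, 17, 24, 25, 28, 29, 36, 37, 38, 40, 42, 43, 44, 46, 47, 49, 52}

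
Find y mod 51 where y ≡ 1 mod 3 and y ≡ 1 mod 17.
M = 3 × 17 = 51. M₁ = 17, y₁ ≡ 2 mod 3. M₂ = 3, y₂ ≡ 6 mod 17. y = 1×17×2 + 1×3×6 ≡ 1 mod 51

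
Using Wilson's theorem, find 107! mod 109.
(108)! = (107)! × (108) ≡ -1 mod 109. So (107)! ≡ -1 × (108)^(-1) ≡ (-1)×(-1) = 1 mod 109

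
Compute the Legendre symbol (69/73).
(69/73) = 69^{36} mod 73 = 1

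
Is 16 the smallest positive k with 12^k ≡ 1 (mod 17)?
Powers of 12 mod 17: 12^1≡12, 12^2≡8, 12^3≡11, 12^4≡13, 12^5≡3, 12^6≡2, 12^7≡7, 12^8≡16, 12^9≡5, 12^10≡9, 12^11≡6, 12^12≡4, 12^13≡14, 12^14≡15, 12^15≡10, 12^16≡1. First k with 12^k≡1 is k=16. Yes, ord_17(12) = 16.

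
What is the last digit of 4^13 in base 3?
Using Fermat: 4^{2} ≡ 1 mod 3. 13 ≡ 1 mod 2. So 4^{13} ≡ 4^{1} ≡ 1 mod 3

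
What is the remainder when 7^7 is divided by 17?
By repeated squaring (mod 17): 7^{1}≡7, 7^{2}≡15, 7^{4}≡4. Then 7^{7} = 7^{4+2+1} ≡ 4 × 15 × 7 ≡ 12 (mod 17)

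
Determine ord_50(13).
Powers of 13 mod 50: 13^1≡13, 13^2≡19, 13^3≡47, 13^4≡11, 13^5≡43, 13^6≡9, 13^7≡17, 13^8≡21, 13^9≡23, 13^10≡49, 13^11≡37, 13^12≡31, 13^13≡3, 13^14≡39, 13^15≡7, 13^16≡41, 13^17≡33, 13^18≡29, 13^19≡27, 13^20≡1. ord_50(13) = 20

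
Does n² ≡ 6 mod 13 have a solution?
By Euler's criterion: 6^{6} ≡ 12 mod 13. Since this equals -1 (≡ 12), 6 is not a QR.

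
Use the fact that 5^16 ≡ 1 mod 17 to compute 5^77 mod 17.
By Fermat: 5^{16} ≡ 1 mod 17. 77 = 4×16 + 13. So 5^{77} ≡ 5^{13} ≡ 3 mod 17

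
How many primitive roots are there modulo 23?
A prime p has φ(p-1) primitive roots; here φ(22) = 10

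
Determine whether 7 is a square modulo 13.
By Euler's criterion: 7^{6} ≡ 12 (mod 13). Since this equals -1 (≡ 12), 7 is not a QR.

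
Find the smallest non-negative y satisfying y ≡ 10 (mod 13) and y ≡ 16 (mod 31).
M = 13 × 31 = 403. M₁ = 31, y₁ ≡ 8 (mod 13). M₂ = 13, y₂ ≡ 12 (mod 31). y = 10×31×8 + 16×13×12 ≡ 140 (mod 403)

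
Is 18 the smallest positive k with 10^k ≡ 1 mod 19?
Powers of 10 mod 19: 10^1≡10, 10^2≡5, 10^3≡12, 10^4≡6, 10^5≡3, 10^6≡11, 10^7≡15, 10^8≡17, 10^9≡18, 10^10≡9, 10^11≡14, 10^12≡7, 10^13≡13, 10^14≡16, 10^15≡8, 10^16≡4, 10^17≡2, 10^18≡1. First k with 10^k≡1 is k=18. Yes, ord_19(10) = 18.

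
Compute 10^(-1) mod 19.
Since 19 is prime, by Fermat 10^(-1) ≡ 10^{17} ≡ 2 mod 19. Verify: 10 × 2 = 20 ≡ 1 mod 19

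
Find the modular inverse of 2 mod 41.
Since 41 is prime, by Fermat 2^(-1) ≡ 2^{39} ≡ 21 mod 41. Verify: 2 × 21 = 42 ≡ 1 mod 41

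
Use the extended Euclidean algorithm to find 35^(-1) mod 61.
Extended GCD: 35(7) + 61(-4) = 1. So 35^(-1) ≡ 7 (mod 61). Verify: 35 × 7 = 245 ≡ 1 (mod 61)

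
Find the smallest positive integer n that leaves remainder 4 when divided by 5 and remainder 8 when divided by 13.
M = 5 × 13 = 65. M₁ = 13, y₁ ≡ 2 mod 5. M₂ = 5, y₂ ≡ 8 mod 13. n = 4×13×2 + 8×5×8 ≡ 34 mod 65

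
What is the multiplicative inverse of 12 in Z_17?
Since 17 is prime, by Fermat 12^(-1) ≡ 12^{15} ≡ 10 (mod 17). Verify: 12 × 10 = 120 ≡ 1 (mod 17)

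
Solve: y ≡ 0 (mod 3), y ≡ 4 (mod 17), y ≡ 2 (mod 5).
M = 3 × 17 × 5 = 255. M₁ = 85, y₁ ≡ 1 (mod 3). M₂ = 15, y₂ ≡ 8 (mod 17). M₃ = 51, y₃ ≡ 1 (mod 5). y = 0×85×1 + 4×15×8 + 2×51×1 ≡ 72 (mod 255)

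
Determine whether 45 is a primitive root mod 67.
45^{22} ≡ 1 (mod 67) and 22 < 66, so ord_67(45) = 22 ≠ 66 and 45 is not a primitive root.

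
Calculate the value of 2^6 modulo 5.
Using Fermat: 2^{4} ≡ 1 mod 5. 6 ≡ 2 mod 4. So 2^{6} ≡ 2^{2} ≡ 4 mod 5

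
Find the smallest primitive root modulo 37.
g = 2. For each prime q|36: 2^{18}≡36, 2^{12}≡26, none ≡ 1, so ord_37(2) = 36 and 2 is a primitive root.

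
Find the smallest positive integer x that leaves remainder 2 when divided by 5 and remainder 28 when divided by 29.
M = 5 × 29 = 145. M₁ = 29, y₁ ≡ 4 mod 5. M₂ = 5, y₂ ≡ 6 mod 29. x = 2×29×4 + 28×5×6 ≡ 57 mod 145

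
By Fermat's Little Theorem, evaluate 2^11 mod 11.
By Fermat: 2^{10} ≡ 1 mod 11. So 2^{11} = 2^{10} · 2^{1} ≡ 2^{1} ≡ 2 mod 11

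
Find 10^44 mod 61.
By repeated squaring mod 61: 10^{1}≡10, 10^{2}≡39, 10^{4}≡57, 10^{8}≡16, 10^{16}≡12, 10^{32}≡22. Then 10^{44} = 10^{32+8+4} ≡ 22 × 16 × 57 ≡ 56 mod 61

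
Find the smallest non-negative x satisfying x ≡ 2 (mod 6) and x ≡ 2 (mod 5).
M = 6 × 5 = 30. M₁ = 5, y₁ ≡ 5 (mod 6). M₂ = 6, y₂ ≡ 1 (mod 5). x = 2×5×5 + 2×6×1 ≡ 2 (mod 30)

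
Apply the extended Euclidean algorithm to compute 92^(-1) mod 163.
Extended GCD: 92(-62) + 163(35) = 1. So 92^(-1) ≡ -62 ≡ 101 (mod 163). Verify: 92 × 101 = 9292 ≡ 1 (mod 163)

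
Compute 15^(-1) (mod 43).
Since 43 is prime, by Fermat 15^(-1) ≡ 15^{41} ≡ 23 (mod 43). Verify: 15 × 23 = 345 ≡ 1 (mod 43)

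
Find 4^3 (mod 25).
4^{3} = 64 ≡ 14 (mod 25)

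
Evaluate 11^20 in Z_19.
Using Fermat: 11^{18} ≡ 1 mod 19. 20 ≡ 2 mod 18. So 11^{20} ≡ 11^{2} ≡ 7 mod 19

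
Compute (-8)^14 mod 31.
By repeated squaring (mod 31): (-8)^{1}≡23, (-8)^{2}≡2, (-8)^{4}≡4, (-8)^{8}≡16. Then (-8)^{14} = (-8)^{8+4+2} ≡ 16 × 4 × 2 ≡ 4 (mod 31)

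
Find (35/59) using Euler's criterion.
(35/59) = 35^{29} mod 59 = 1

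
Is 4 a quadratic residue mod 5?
By Euler's criterion: 4^{2} ≡ 1 (mod 5). Since this equals 1, 4 is a QR.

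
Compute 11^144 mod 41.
Using Fermat: 11^{40} ≡ 1 (mod 41). 144 ≡ 24 (mod 40). So 11^{144} ≡ 11^{24} ≡ 37 (mod 41)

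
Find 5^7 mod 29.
By repeated squaring mod 29: 5^{1}≡5, 5^{2}≡25, 5^{4}≡16. Then 5^{7} = 5^{4+2+1} ≡ 16 × 25 × 5 ≡ 28 mod 29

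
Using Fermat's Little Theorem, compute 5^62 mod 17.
By Fermat: 5^{16} ≡ 1 (mod 17). 62 = 3×16 + 14. So 5^{62} ≡ 5^{14} ≡ 15 (mod 17)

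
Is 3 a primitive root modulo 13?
3^{3} ≡ 1 mod 13 and 3 < 12, so ord_13(3) = 3 ≠ 12 and 3 is not a primitive root.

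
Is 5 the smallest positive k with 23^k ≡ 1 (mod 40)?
Powers of 23 mod 40: 23^1≡23, 23^2≡9, 23^3≡7, 23^4≡1. Already 23^4≡1, so the order is 4 < 5. No, the actual order is 4.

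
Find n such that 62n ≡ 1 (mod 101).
Since 101 is prime, by Fermat 62^(-1) ≡ 62^{99} ≡ 44 (mod 101). Verify: 62 × 44 = 2728 ≡ 1 (mod 101)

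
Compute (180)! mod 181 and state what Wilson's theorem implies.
(180)! mod 181 = 180. Since this equals -1 mod 181, Wilson confirms 181 is prime.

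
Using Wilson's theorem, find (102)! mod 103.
By Wilson's theorem, (102)! ≡ -1 ≡ 102 (mod 103)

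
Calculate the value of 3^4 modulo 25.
3^{4} = 81 ≡ 6 mod 25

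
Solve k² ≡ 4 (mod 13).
The square roots of 4 mod 13 are 11 and 2. Verify: 11² = 121 ≡ 4 (mod 13)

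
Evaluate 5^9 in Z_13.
By repeated squaring mod 13: 5^{1}≡5, 5^{2}≡12, 5^{4}≡1, 5^{8}≡1. Then 5^{9} = 5^{8+1} ≡ 1 × 5 ≡ 5 mod 13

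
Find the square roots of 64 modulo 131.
The square roots of 64 mod 131 are 123 and 8. Verify: 123² = 15129 ≡ 64 (mod 131)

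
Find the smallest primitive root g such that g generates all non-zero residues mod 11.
g = 2. Powers: [2, 4, 8, 5, 10, 9, ...] generates all 10 non-zero residues.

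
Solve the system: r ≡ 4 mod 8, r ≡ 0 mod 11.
M = 8 × 11 = 88. M₁ = 11, y₁ ≡ 3 mod 8. M₂ = 8, y₂ ≡ 7 mod 11. r = 4×11×3 + 0×8×7 ≡ 44 mod 88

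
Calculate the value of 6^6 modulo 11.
By repeated squaring (mod 11): 6^{1}≡6, 6^{2}≡3, 6^{4}≡9. Then 6^{6} = 6^{4+2} ≡ 9 × 3 ≡ 5 (mod 11)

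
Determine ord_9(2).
Powers of 2 mod 9: 2^1≡2, 2^2≡4, 2^3≡8, 2^4≡7, 2^5≡5, 2^6≡1. ord_9(2) = 6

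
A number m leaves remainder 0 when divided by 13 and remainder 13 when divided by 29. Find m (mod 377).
M = 13 × 29 = 377. M₁ = 29, y₁ ≡ 9 (mod 13). M₂ = 13, y₂ ≡ 9 (mod 29). m = 0×29×9 + 13×13×9 ≡ 13 (mod 377)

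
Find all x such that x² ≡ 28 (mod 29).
The square roots of 28 mod 29 are 12 and 17. Verify: 12² = 144 ≡ 28 (mod 29)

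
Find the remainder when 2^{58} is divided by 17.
By Fermat: 2^{16} ≡ 1 mod 17. 58 = 3×16 + 10. So 2^{58} ≡ 2^{10} ≡ 4 mod 17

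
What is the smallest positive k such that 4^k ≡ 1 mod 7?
Powers of 4 mod 7: 4^1≡4, 4^2≡2, 4^3≡1. So the order of 4 is 3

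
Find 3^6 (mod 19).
By repeated squaring (mod 19): 3^{1}≡3, 3^{2}≡9, 3^{4}≡5. Then 3^{6} = 3^{4+2} ≡ 5 × 9 ≡ 7 (mod 19)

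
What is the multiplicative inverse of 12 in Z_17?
Since 17 is prime, by Fermat 12^(-1) ≡ 12^{15} ≡ 10 (mod 17). Verify: 12 × 10 = 120 ≡ 1 (mod 17)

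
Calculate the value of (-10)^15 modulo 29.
By repeated squaring mod 29: (-10)^{1}≡19, (-10)^{2}≡13, (-10)^{4}≡24, (-10)^{8}≡25. Then (-10)^{15} = (-10)^{8+4+2+1} ≡ 25 × 24 × 13 × 19 ≡ 10 mod 29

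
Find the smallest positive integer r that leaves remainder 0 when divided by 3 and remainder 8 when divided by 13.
M = 3 × 13 = 39. M₁ = 13, y₁ ≡ 1 mod 3. M₂ = 3, y₂ ≡ 9 mod 13. r = 0×13×1 + 8×3×9 ≡ 21 mod 39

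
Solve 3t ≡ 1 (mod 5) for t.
Since 5 is prime, by Fermat 3^(-1) ≡ 3^{3} ≡ 2 (mod 5). Verify: 3 × 2 = 6 ≡ 1 (mod 5)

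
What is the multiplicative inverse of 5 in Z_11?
Since 11 is prime, by Fermat 5^(-1) ≡ 5^{9} ≡ 9 (mod 11). Verify: 5 × 9 = 45 ≡ 1 (mod 11)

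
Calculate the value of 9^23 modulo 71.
By repeated squaring (mod 71): 9^{1}≡9, 9^{2}≡10, 9^{4}≡29, 9^{8}≡60, 9^{16}≡50. Then 9^{23} = 9^{16+4+2+1} ≡ 50 × 29 × 10 × 9 ≡ 2 (mod 71)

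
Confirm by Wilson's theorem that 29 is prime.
(28)! mod 29 = 28. Since this equals -1 mod 29, Wilson confirms 29 is prime.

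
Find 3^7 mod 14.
By repeated squaring mod 14: 3^{1}≡3, 3^{2}≡9, 3^{4}≡11. Then 3^{7} = 3^{4+2+1} ≡ 11 × 9 × 3 ≡ 3 mod 14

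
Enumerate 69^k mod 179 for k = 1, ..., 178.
69^1, 69^2, ..., 69^{178} mod 179: [69, 107, 44, 172, 54, 146, 50, 49, 159, 52, 8, 15, 140, 173, 123, 74, 94, 42, 34, 19, 58, 64, 120, 46, 131, 89, 55, 36, 157, 93, 152, 106, 154, 65, 10, 153, 175, 82, 109, 3, 28, 142, 132, 158, 162, 80, 150, 147, 119, 156, 24, 45, 62, 161, 11, 43, 103, 126, 102, 57, 174, 13, 2, 138, 35, 88, 165, 108, 113, 100, 98, 139, 104, 16, 30, 101, 167, 67, 148, 9, 84, 68, 38, 116, 128, 61, 92, 83, 178, 110, 72, 135, 7, 125, 33, 129, 130, 20, 127, 171, 164, 39, 6, 56, 105, 85, 137, 145, 160, 121, 115, 59, 133, 48, 90, 124, 143, 22, 86, 27, 73, 25, 114, 169, 26, 4, 97, 70, 176, 151, 37, 47, 21, 17, 99, 29, 32, 60, 23, 155, 134, 117, 18, 168, 136, 76, 53, 77, 122, 5, 166, 177, 41, 144, 91, 14, 71, 66, 79, 81, 40, 75, 163, 149, 78, 12, 112, 31, 170, 95, 111, 141, 63, 51, 118, 87, 96, 1]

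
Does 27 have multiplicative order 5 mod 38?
Powers of 27 mod 38: 27^1≡27, 27^2≡7, 27^3≡37, 27^4≡11, 27^5≡31, 27^6≡1. 27^5≡31≢1, so ord ≠ 5. No, the actual order is 6.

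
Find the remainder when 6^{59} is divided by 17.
By Fermat: 6^{16} ≡ 1 (mod 17). 59 = 3×16 + 11. So 6^{59} ≡ 6^{11} ≡ 5 (mod 17)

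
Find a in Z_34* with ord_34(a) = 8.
9 has order 8 mod 34 since 9^{8} ≡ 1 mod 34 and no smaller power works.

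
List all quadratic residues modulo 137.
Quadratic residues modulo 137: {1, 2, 4, 7, 8, 9, 11, 14, 15, 16, 17, 18, 19, 22, 25, 28, 30, 32, 34, 36, 37, 38, 39, 44, 49, 50, 56, 59, 60, 61, 63, 64, 65, 68, 69, 72, 73, 74, 76, 77, 78, 81, 87, 88, 93, 98, 99, 100, 101, 103, 105, 107, 109, 112, 115, 118, 119, 120, 121, 122, 123, 126, 128, 129, 130, 133, 135, 136}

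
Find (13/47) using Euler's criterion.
(13/47) = 13^{23} mod 47 = -1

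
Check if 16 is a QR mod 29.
By Euler's criterion: 16^{14} ≡ 1 mod 29. Since this equals 1, 16 is a QR.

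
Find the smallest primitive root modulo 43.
g = 3. Powers: [3, 9, 27, 38, 28, 41, 37, ...] generates all 42 non-zero residues.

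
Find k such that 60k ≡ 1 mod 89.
Since 89 is prime, by Fermat 60^(-1) ≡ 60^{87} ≡ 46 mod 89. Verify: 60 × 46 = 2760 ≡ 1 mod 89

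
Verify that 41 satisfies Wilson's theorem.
(40)! mod 41 = 40. Since this equals -1 (mod 41), Wilson confirms 41 is prime.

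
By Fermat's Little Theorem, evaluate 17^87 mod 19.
By Fermat: 17^{18} ≡ 1 mod 19. 87 = 4×18 + 15. So 17^{87} ≡ 17^{15} ≡ 7 mod 19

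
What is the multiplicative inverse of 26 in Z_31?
Since 31 is prime, by Fermat 26^(-1) ≡ 26^{29} ≡ 6 mod 31. Verify: 26 × 6 = 156 ≡ 1 mod 31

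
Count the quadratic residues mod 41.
Exactly half the non-zero residues mod a prime are QRs: (41-1)/2 = 20.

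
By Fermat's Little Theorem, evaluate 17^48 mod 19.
By Fermat: 17^{18} ≡ 1 (mod 19). 48 = 2×18 + 12. So 17^{48} ≡ 17^{12} ≡ 11 (mod 19)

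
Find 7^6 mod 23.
By repeated squaring mod 23: 7^{1}≡7, 7^{2}≡3, 7^{4}≡9. Then 7^{6} = 7^{4+2} ≡ 9 × 3 ≡ 4 mod 23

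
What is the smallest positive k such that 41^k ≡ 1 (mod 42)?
Powers of 41 mod 42: 41^1≡41, 41^2≡1. Order = 2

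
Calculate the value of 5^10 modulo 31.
By repeated squaring (mod 31): 5^{1}≡5, 5^{2}≡25, 5^{4}≡5, 5^{8}≡25. Then 5^{10} = 5^{8+2} ≡ 25 × 25 ≡ 5 (mod 31)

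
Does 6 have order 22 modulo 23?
6^{11} ≡ 1 mod 23 and 11 < 22, so ord_23(6) = 11 ≠ 22 and 6 is not a primitive root.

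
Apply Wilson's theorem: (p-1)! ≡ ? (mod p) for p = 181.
By Wilson's theorem, (180)! ≡ -1 ≡ 180 (mod 181)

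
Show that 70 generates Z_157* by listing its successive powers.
70^1, 70^2, ..., 70^{156} mod 157: [70, 33, 112, 147, 85, 141, 136, 100, 92, 3, 53, 99, 22, 127, 98, 109, 94, 143, 119, 9, 2, 140, 66, 67, 137, 13, 125, 115, 43, 27, 6, 106, 41, 44, 97, 39, 61, 31, 129, 81, 18, 4, 123, 132, 134, 117, 26, 93, 73, 86, 54, 12, 55, 82, 88, 37, 78, 122, 62, 101, 5, 36, 8, 89, 107, 111, 77, 52, 29, 146, 15, 108, 24, 110, 7, 19, 74, 156, 87, 124, 45, 10, 72, 16, 21, 57, 65, 154, 104, 58, 135, 30, 59, 48, 63, 14, 38, 148, 155, 17, 91, 90, 20, 144, 32, 42, 114, 130, 151, 51, 116, 113, 60, 118, 96, 126, 28, 76, 139, 153, 34, 25, 23, 40, 131, 64, 84, 71, 103, 145, 102, 75, 69, 120, 79, 35, 95, 56, 152, 121, 149, 68, 50, 46, 80, 105, 128, 11, 142, 49, 133, 47, 150, 138, 83, 1]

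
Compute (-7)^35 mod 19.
Using Fermat: (-7)^{18} ≡ 1 mod 19. 35 ≡ 17 mod 18. So (-7)^{35} ≡ (-7)^{17} ≡ 8 mod 19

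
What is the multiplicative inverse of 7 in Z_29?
Since 29 is prime, by Fermat 7^(-1) ≡ 7^{27} ≡ 25 (mod 29). Verify: 7 × 25 = 175 ≡ 1 (mod 29)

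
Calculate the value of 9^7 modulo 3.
By repeated squaring mod 3: 9^{1}≡0, 9^{2}≡0, 9^{4}≡0. Then 9^{7} = 9^{4+2+1} ≡ 0 × 0 × 0 ≡ 0 mod 3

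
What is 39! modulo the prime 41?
(40)! = (39)! × (40) ≡ -1 (mod 41). So (39)! ≡ -1 × (40)^(-1) ≡ (-1)×(-1) = 1 (mod 41)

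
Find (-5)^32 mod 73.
By repeated squaring mod 73: (-5)^{1}≡68, (-5)^{2}≡25, (-5)^{4}≡41, (-5)^{8}≡2, (-5)^{16}≡4, (-5)^{32}≡16. So (-5)^{32} ≡ 16 mod 73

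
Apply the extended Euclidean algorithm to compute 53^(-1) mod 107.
Extended GCD: 53(-2) + 107(1) = 1. So 53^(-1) ≡ -2 ≡ 105 mod 107. Verify: 53 × 105 = 5565 ≡ 1 mod 107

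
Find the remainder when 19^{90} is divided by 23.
By Fermat: 19^{22} ≡ 1 mod 23. 90 = 4×22 + 2. So 19^{90} ≡ 19^{2} ≡ 16 mod 23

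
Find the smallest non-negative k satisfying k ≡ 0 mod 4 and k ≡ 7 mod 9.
M = 4 × 9 = 36. M₁ = 9, y₁ ≡ 1 mod 4. M₂ = 4, y₂ ≡ 7 mod 9. k = 0×9×1 + 7×4×7 ≡ 16 mod 36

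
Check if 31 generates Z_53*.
ord_53(31) divides 52. For each prime q|52: 31^{26}≡52, 31^{4}≡49, none ≡ 1. So 31 has order 52 and is a primitive root mod 53.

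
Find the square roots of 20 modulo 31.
The square roots of 20 mod 31 are 19 and 12. Verify: 19² = 361 ≡ 20 mod 31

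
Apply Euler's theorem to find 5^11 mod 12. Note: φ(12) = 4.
By Euler: 5^{4} ≡ 1 mod 12 since gcd(5, 12) = 1. 11 = 2×4 + 3. So 5^{11} ≡ 5^{3} ≡ 5 mod 12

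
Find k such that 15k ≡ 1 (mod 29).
Since 29 is prime, by Fermat 15^(-1) ≡ 15^{27} ≡ 2 (mod 29). Verify: 15 × 2 = 30 ≡ 1 (mod 29)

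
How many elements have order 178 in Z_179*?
Number of primitive roots mod 179 = φ(p-1) = φ(178) = 88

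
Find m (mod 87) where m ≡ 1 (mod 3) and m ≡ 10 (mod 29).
M = 3 × 29 = 87. M₁ = 29, y₁ ≡ 2 (mod 3). M₂ = 3, y₂ ≡ 10 (mod 29). m = 1×29×2 + 10×3×10 ≡ 10 (mod 87)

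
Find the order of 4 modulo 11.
Powers of 4 mod 11: 4^1≡4, 4^2≡5, 4^3≡9, 4^4≡3, 4^5≡1. So the order of 4 is 5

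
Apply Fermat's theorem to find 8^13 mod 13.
By Fermat: 8^{12} ≡ 1 mod 13. So 8^{13} = 8^{12} · 8^{1} ≡ 8^{1} ≡ 8 mod 13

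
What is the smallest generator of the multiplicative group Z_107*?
g = 2. Powers: [2, 4, 8, 16, 32, 64, 21, 42, ...] generates all 106 non-zero residues.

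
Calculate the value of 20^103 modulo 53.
Using Fermat: 20^{52} ≡ 1 (mod 53). 103 ≡ 51 (mod 52). So 20^{103} ≡ 20^{51} ≡ 8 (mod 53)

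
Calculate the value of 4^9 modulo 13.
By repeated squaring (mod 13): 4^{1}≡4, 4^{2}≡3, 4^{4}≡9, 4^{8}≡3. Then 4^{9} = 4^{8+1} ≡ 3 × 4 ≡ 12 (mod 13)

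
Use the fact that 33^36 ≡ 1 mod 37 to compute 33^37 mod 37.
By Fermat: 33^{36} ≡ 1 mod 37. So 33^{37} = 33^{36} · 33^{1} ≡ 33^{1} ≡ 33 mod 37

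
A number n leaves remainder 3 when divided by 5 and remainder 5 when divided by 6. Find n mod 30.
M = 5 × 6 = 30. M₁ = 6, y₁ ≡ 1 mod 5. M₂ = 5, y₂ ≡ 5 mod 6. n = 3×6×1 + 5×5×5 ≡ 23 mod 30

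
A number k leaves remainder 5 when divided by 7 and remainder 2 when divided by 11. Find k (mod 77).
M = 7 × 11 = 77. M₁ = 11, y₁ ≡ 2 (mod 7). M₂ = 7, y₂ ≡ 8 (mod 11). k = 5×11×2 + 2×7×8 ≡ 68 (mod 77)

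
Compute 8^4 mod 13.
8^{4} = 4096 ≡ 1 (mod 13)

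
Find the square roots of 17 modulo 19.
The square roots of 17 mod 19 are 6 and 13. Verify: 6² = 36 ≡ 17 (mod 19)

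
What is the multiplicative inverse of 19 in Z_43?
Since 43 is prime, by Fermat 19^(-1) ≡ 19^{41} ≡ 34 mod 43. Verify: 19 × 34 = 646 ≡ 1 mod 43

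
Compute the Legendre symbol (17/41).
(17/41) = 17^{20} mod 41 = -1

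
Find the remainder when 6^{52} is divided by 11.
By Fermat: 6^{10} ≡ 1 (mod 11). 52 = 5×10 + 2. So 6^{52} ≡ 6^{2} ≡ 3 (mod 11)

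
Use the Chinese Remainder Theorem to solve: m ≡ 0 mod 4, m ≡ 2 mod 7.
M = 4 × 7 = 28. M₁ = 7, y₁ ≡ 3 mod 4. M₂ = 4, y₂ ≡ 2 mod 7. m = 0×7×3 + 2×4×2 ≡ 16 mod 28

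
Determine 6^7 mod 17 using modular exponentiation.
By repeated squaring (mod 17): 6^{1}≡6, 6^{2}≡2, 6^{4}≡4. Then 6^{7} = 6^{4+2+1} ≡ 4 × 2 × 6 ≡ 14 (mod 17)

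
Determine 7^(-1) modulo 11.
Since 11 is prime, by Fermat 7^(-1) ≡ 7^{9} ≡ 8 mod 11. Verify: 7 × 8 = 56 ≡ 1 mod 11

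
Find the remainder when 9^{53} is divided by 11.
By Fermat: 9^{10} ≡ 1 mod 11. 53 = 5×10 + 3. So 9^{53} ≡ 9^{3} ≡ 3 mod 11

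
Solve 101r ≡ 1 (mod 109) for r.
Since 109 is prime, by Fermat 101^(-1) ≡ 101^{107} ≡ 68 (mod 109). Verify: 101 × 68 = 6868 ≡ 1 (mod 109)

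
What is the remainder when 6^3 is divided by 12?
6^{3} = 216 ≡ 0 mod 12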